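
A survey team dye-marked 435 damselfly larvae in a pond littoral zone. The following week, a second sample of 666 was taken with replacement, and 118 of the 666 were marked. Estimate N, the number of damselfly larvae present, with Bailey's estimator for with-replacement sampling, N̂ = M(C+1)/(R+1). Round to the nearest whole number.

N̂ = 435·(666+1)/(118+1) = 435·667/119 = 290145/119 ≈ 2438.2 → 2438

N ≈ 2438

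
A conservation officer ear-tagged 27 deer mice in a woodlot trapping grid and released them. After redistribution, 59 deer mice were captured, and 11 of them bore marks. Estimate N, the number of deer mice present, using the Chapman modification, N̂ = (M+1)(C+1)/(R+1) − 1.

N̂ = (27+1)(59+1)/(11+1) − 1 = 28·60/12 − 1
= 1680/12 − 1 = 140 − 1 = 139

N = 139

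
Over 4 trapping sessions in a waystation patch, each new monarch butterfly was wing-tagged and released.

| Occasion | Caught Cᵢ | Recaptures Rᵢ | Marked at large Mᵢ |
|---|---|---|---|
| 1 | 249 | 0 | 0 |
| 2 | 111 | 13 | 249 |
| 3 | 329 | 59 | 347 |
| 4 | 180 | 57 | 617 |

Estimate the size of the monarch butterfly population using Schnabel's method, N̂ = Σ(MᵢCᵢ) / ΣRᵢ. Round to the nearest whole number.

N ≈ 1960

Σ MᵢCᵢ = 0·249 + 249·111 + 347·329 + 617·180 = 0 + 27639 + 114163 + 111060 = 252862
Σ Rᵢ = 0 + 13 + 59 + 57 = 129
N̂ = 252862 / 129 ≈ 1960.2 → 1960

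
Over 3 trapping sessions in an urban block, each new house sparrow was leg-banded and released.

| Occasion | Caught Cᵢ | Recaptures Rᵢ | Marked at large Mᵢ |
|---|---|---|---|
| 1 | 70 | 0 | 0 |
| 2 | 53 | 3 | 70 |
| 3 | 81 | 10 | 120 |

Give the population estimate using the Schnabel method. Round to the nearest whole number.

Σ MᵢCᵢ = 0·70 + 70·53 + 120·81 = 0 + 3710 + 9720 = 13430
Σ Rᵢ = 0 + 3 + 10 = 13
N̂ = 13430 / 13 ≈ 1033.1 → 1033

N ≈ 1033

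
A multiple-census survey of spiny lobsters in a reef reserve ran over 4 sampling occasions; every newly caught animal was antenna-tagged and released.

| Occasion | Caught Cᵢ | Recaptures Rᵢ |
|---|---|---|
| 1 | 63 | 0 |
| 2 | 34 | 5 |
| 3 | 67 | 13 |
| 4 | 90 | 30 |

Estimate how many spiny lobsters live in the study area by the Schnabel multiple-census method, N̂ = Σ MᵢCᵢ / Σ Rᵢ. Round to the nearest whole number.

Marked at large before each occasion: Mᵢ = Σⱼ<ᵢ (Cⱼ − Rⱼ) → M1=0, M2=63, M3=92, M4=146
Σ MᵢCᵢ = 0·63 + 63·34 + 92·67 + 146·90 = 0 + 2142 + 6164 + 13140 = 21446
Σ Rᵢ = 0 + 5 + 13 + 30 = 48
N̂ = 21446 / 48 ≈ 446.8 → 447

N ≈ 447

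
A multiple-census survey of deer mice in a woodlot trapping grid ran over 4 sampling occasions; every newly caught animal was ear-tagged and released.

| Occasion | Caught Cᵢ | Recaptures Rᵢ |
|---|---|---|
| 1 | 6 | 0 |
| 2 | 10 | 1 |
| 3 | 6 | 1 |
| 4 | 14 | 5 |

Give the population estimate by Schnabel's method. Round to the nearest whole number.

Marked at large before each occasion: Mᵢ = Σⱼ<ᵢ (Cⱼ − Rⱼ) → M1=0, M2=6, M3=15, M4=20
Σ MᵢCᵢ = 0·6 + 6·10 + 15·6 + 20·14 = 0 + 60 + 90 + 280 = 430
Σ Rᵢ = 0 + 1 + 1 + 5 = 7
N̂ = 430 / 7 ≈ 61.4 → 61

N ≈ 61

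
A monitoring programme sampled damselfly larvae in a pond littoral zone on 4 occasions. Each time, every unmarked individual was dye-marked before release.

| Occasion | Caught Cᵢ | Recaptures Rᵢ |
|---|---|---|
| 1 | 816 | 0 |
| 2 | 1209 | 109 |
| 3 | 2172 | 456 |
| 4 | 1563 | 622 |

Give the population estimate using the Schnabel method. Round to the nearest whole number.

N ≈ 9120

Marked at large before each occasion: Mᵢ = Σⱼ<ᵢ (Cⱼ − Rⱼ) → M1=0, M2=816, M3=1916, M4=3632
Σ MᵢCᵢ = 0·816 + 816·1209 + 1916·2172 + 3632·1563 = 0 + 986544 + 4161552 + 5676816 = 10824912
Σ Rᵢ = 0 + 109 + 456 + 622 = 1187
N̂ = 10824912 / 1187 ≈ 9119.6 → 9120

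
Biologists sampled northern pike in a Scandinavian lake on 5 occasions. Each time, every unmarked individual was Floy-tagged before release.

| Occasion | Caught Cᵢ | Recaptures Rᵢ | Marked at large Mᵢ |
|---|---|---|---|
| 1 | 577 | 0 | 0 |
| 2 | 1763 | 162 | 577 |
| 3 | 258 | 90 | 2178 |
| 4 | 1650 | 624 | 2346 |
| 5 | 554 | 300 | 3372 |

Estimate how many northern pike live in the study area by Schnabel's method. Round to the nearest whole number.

N ≈ 6223

Σ MᵢCᵢ = 0·577 + 577·1763 + 2178·258 + 2346·1650 + 3372·554 = 0 + 1017251 + 561924 + 3870900 + 1868088 = 7318163
Σ Rᵢ = 0 + 162 + 90 + 624 + 300 = 1176
N̂ = 7318163 / 1176 ≈ 6222.9 → 6223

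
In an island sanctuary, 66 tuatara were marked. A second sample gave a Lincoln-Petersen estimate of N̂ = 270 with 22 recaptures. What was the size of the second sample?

From N = M·C/R: C = N·R / M = 270·22 / 66 = 5940 / 66 = 90.

C = 90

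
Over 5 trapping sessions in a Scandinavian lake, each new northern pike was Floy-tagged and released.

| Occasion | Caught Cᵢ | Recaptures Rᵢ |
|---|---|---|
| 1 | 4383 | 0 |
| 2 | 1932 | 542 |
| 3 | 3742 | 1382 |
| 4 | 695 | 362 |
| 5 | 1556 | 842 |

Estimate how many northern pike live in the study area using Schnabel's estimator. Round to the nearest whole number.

Marked at large before each occasion: Mᵢ = Σⱼ<ᵢ (Cⱼ − Rⱼ) → M1=0, M2=4383, M3=5773, M4=8133, M5=8466
Σ MᵢCᵢ = 0·4383 + 4383·1932 + 5773·3742 + 8133·695 + 8466·1556 = 0 + 8467956 + 21602566 + 5652435 + 13173096 = 48896053
Σ Rᵢ = 0 + 542 + 1382 + 362 + 842 = 3128
N̂ = 48896053 / 3128 ≈ 15631.7 → 15632

N ≈ 15,632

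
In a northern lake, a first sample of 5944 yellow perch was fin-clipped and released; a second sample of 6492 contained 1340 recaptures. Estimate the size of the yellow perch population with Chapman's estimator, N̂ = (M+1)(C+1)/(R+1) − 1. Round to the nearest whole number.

N̂ = (5944+1)(6492+1)/(1340+1) − 1 = 5945·6493/1341 − 1
= 38600885/1341 − 1 ≈ 28785.1 − 1 ≈ 28784.1 → 28784

N ≈ 28,784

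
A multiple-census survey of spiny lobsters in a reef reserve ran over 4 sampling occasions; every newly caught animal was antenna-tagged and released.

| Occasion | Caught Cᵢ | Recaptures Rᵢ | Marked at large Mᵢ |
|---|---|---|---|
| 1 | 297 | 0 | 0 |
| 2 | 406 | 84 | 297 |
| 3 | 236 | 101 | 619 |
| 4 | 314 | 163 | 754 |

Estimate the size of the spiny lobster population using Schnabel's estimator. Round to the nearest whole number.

Σ MᵢCᵢ = 0·297 + 297·406 + 619·236 + 754·314 = 0 + 120582 + 146084 + 236756 = 503422
Σ Rᵢ = 0 + 84 + 101 + 163 = 348
N̂ = 503422 / 348 ≈ 1446.6 → 1447

N ≈ 1447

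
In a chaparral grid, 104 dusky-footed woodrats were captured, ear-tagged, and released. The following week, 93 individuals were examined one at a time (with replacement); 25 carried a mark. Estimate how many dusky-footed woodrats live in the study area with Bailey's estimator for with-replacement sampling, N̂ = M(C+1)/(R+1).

N̂ = 104·(93+1)/(25+1) = 104·94/26 = 9776/26 = 376

N = 376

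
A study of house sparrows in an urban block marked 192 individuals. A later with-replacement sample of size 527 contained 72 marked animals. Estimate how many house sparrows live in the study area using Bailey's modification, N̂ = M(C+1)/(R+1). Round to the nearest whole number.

N̂ = 192·(527+1)/(72+1) = 192·528/73 = 101376/73 ≈ 1388.7 → 1389

N ≈ 1389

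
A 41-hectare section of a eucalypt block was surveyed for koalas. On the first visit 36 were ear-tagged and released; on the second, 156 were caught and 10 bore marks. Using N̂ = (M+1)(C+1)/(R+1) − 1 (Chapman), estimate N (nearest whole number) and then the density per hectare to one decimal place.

N̂ = 37·157/11 − 1 = 5809/11 − 1 ≈ 527.1 → 527
Density = N̂ / area = 527 / 41 ≈ 12.85 → 12.9 per hectare

density ≈ 12.9 koalas per hectare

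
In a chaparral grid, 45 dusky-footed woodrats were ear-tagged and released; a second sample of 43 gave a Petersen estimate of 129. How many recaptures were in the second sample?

R = 15

From N = M·C/R: R = M·C / N = 45·43 / 129 = 1935 / 129 = 15.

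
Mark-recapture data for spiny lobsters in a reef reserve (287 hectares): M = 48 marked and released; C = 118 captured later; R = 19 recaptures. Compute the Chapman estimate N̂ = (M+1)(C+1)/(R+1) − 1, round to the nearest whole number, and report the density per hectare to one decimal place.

N̂ = 49·119/20 − 1 = 5831/20 − 1 ≈ 290.6 → 291
Density = N̂ / area = 291 / 287 ≈ 1.01 → 1.0 per hectare

density ≈ 1.0 spiny lobsters per hectare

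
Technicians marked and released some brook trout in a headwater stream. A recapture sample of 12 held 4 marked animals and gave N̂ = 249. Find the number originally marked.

From N = M·C/R: M = N·R / C = 249·4 / 12 = 996 / 12 = 83.

M = 83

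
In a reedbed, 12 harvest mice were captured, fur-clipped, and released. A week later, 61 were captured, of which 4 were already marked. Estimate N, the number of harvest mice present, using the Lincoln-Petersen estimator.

N = 183

If marked individuals mix randomly, R/C ≈ M/N, giving N ≈ M·C/R.
N = (12 × 61) / 4 = 732 / 4 = 183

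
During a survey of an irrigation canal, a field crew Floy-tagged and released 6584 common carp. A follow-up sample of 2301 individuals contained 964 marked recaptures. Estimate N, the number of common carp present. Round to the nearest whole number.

The marked fraction in the recapture sample should equal the marked fraction in the population: 964/2301 = 6584/N.
N = (6584 × 2301) / 964 = 15149784 / 964 ≈ 15715.5 → 15716

N ≈ 15,716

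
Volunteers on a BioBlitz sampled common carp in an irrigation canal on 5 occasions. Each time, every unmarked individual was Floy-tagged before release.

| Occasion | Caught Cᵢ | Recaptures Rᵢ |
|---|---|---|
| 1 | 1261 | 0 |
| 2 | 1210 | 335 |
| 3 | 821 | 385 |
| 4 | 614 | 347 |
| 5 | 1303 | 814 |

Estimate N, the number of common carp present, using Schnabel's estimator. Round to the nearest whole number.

Marked at large before each occasion: Mᵢ = Σⱼ<ᵢ (Cⱼ − Rⱼ) → M1=0, M2=1261, M3=2136, M4=2572, M5=2839
Σ MᵢCᵢ = 0·1261 + 1261·1210 + 2136·821 + 2572·614 + 2839·1303 = 0 + 1525810 + 1753656 + 1579208 + 3699217 = 8557891
Σ Rᵢ = 0 + 335 + 385 + 347 + 814 = 1881
N̂ = 8557891 / 1881 ≈ 4549.6 → 4550

N ≈ 4550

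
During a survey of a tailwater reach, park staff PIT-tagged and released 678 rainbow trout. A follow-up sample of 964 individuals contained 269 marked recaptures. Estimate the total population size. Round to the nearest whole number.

N ≈ 2430

If marked individuals mix randomly, R/C ≈ M/N, giving N ≈ M·C/R.
N = (678 × 964) / 269 = 653592 / 269 ≈ 2429.7 → 2430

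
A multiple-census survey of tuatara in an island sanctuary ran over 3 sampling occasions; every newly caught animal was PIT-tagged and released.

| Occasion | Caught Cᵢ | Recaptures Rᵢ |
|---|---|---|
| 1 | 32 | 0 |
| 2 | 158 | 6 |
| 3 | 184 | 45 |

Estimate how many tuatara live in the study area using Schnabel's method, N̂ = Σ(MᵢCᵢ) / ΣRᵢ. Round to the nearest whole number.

N ≈ 763

Marked at large before each occasion: Mᵢ = Σⱼ<ᵢ (Cⱼ − Rⱼ) → M1=0, M2=32, M3=184
Σ MᵢCᵢ = 0·32 + 32·158 + 184·184 = 0 + 5056 + 33856 = 38912
Σ Rᵢ = 0 + 6 + 45 = 51
N̂ = 38912 / 51 ≈ 763.0 → 763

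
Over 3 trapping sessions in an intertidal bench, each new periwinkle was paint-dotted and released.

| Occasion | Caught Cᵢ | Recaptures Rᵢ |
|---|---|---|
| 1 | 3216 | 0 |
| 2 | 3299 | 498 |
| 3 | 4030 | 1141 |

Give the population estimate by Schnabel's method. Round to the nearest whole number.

N ≈ 21,268

Marked at large before each occasion: Mᵢ = Σⱼ<ᵢ (Cⱼ − Rⱼ) → M1=0, M2=3216, M3=6017
Σ MᵢCᵢ = 0·3216 + 3216·3299 + 6017·4030 = 0 + 10609584 + 24248510 = 34858094
Σ Rᵢ = 0 + 498 + 1141 = 1639
N̂ = 34858094 / 1639 ≈ 21267.9 → 21268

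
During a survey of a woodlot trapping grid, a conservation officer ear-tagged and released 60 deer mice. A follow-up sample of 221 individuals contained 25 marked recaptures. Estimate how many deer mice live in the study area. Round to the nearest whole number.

N ≈ 530

Lincoln-Petersen assumes M/N = R/C, so N = M·C / R.
N = (60 × 221) / 25 = 13260 / 25 ≈ 530.4 → 530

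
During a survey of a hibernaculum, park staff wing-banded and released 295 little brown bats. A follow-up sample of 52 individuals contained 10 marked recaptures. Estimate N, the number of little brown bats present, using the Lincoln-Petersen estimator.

N = (295 × 52) / 10 = 15340 / 10 = 1534

N = 1534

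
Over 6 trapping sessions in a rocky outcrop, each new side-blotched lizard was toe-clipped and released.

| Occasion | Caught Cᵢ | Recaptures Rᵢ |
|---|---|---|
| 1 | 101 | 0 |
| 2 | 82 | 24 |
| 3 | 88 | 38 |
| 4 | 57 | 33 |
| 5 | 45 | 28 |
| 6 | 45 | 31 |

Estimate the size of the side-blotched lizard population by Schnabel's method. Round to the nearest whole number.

N ≈ 363

Marked at large before each occasion: Mᵢ = Σⱼ<ᵢ (Cⱼ − Rⱼ) → M1=0, M2=101, M3=159, M4=209, M5=233, M6=250
Σ MᵢCᵢ = 0·101 + 101·82 + 159·88 + 209·57 + 233·45 + 250·45 = 0 + 8282 + 13992 + 11913 + 10485 + 11250 = 55922
Σ Rᵢ = 0 + 24 + 38 + 33 + 28 + 31 = 154
N̂ = 55922 / 154 ≈ 363.1 → 363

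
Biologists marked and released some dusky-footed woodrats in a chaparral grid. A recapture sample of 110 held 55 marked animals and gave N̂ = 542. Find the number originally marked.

From N = M·C/R: M = N·R / C = 542·55 / 110 = 29810 / 110 = 271.

M = 271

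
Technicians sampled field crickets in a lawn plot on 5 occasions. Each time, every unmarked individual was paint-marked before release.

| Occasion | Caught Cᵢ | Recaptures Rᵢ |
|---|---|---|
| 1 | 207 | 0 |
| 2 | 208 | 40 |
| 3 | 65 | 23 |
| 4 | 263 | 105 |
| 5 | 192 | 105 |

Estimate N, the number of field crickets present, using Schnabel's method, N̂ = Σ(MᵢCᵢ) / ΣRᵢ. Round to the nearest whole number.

Marked at large before each occasion: Mᵢ = Σⱼ<ᵢ (Cⱼ − Rⱼ) → M1=0, M2=207, M3=375, M4=417, M5=575
Σ MᵢCᵢ = 0·207 + 207·208 + 375·65 + 417·263 + 575·192 = 0 + 43056 + 24375 + 109671 + 110400 = 287502
Σ Rᵢ = 0 + 40 + 23 + 105 + 105 = 273
N̂ = 287502 / 273 ≈ 1053.1 → 1053

N ≈ 1053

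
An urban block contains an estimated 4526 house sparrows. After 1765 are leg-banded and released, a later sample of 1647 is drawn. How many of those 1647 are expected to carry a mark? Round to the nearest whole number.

expected recaptures ≈ 642

Expected recaptures E[R] = M·C / N.
E[R] = 1765 × 1647 / 4526 = 2906955 / 4526 ≈ 642.3 → 642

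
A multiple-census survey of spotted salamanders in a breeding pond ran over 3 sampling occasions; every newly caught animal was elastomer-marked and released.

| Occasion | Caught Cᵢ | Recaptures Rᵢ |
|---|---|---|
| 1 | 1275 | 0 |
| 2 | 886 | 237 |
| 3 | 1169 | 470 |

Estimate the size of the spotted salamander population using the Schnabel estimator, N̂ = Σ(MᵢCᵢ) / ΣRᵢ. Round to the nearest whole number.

Marked at large before each occasion: Mᵢ = Σⱼ<ᵢ (Cⱼ − Rⱼ) → M1=0, M2=1275, M3=1924
Σ MᵢCᵢ = 0·1275 + 1275·886 + 1924·1169 = 0 + 1129650 + 2249156 = 3378806
Σ Rᵢ = 0 + 237 + 470 = 707
N̂ = 3378806 / 707 ≈ 4779.1 → 4779

N ≈ 4779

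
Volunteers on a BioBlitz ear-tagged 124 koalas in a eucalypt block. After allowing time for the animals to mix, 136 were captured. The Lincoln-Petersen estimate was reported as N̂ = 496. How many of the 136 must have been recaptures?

R = 34

From N = M·C/R: R = M·C / N = 124·136 / 496 = 16864 / 496 = 34.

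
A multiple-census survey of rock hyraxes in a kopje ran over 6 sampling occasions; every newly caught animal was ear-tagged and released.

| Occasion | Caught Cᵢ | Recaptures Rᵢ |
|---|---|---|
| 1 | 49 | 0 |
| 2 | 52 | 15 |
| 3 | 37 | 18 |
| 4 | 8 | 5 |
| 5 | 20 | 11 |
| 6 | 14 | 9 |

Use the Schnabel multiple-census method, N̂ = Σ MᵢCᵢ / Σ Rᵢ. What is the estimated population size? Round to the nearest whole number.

Marked at large before each occasion: Mᵢ = Σⱼ<ᵢ (Cⱼ − Rⱼ) → M1=0, M2=49, M3=86, M4=105, M5=108, M6=117
Σ MᵢCᵢ = 0·49 + 49·52 + 86·37 + 105·8 + 108·20 + 117·14 = 0 + 2548 + 3182 + 840 + 2160 + 1638 = 10368
Σ Rᵢ = 0 + 15 + 18 + 5 + 11 + 9 = 58
N̂ = 10368 / 58 ≈ 178.8 → 179

N ≈ 179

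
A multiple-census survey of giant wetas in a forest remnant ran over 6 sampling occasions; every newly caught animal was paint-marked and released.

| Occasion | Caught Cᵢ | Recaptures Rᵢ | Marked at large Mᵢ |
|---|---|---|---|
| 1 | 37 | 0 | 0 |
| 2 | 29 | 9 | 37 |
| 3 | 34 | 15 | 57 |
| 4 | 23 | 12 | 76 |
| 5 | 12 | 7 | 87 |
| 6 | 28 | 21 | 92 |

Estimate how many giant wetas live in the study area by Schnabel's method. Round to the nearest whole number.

Σ MᵢCᵢ = 0·37 + 37·29 + 57·34 + 76·23 + 87·12 + 92·28 = 0 + 1073 + 1938 + 1748 + 1044 + 2576 = 8379
Σ Rᵢ = 0 + 9 + 15 + 12 + 7 + 21 = 64
N̂ = 8379 / 64 ≈ 130.9 → 131

N ≈ 131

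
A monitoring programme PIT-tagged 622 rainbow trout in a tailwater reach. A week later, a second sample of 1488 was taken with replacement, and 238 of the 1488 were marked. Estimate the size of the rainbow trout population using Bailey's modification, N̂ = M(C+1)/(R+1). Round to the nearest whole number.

N ≈ 3875

N̂ = 622·(1488+1)/(238+1) = 622·1489/239 = 926158/239 ≈ 3875.1 → 3875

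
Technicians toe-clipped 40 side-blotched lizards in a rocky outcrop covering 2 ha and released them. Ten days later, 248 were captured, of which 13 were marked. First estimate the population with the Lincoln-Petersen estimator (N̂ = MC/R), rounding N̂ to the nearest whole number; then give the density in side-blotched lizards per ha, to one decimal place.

N̂ = 40·248/13 = 9920/13 ≈ 763.1 → 763
Density = N̂ / area = 763 / 2 ≈ 381.50 → 381.5 per ha

density ≈ 381.5 side-blotched lizards per ha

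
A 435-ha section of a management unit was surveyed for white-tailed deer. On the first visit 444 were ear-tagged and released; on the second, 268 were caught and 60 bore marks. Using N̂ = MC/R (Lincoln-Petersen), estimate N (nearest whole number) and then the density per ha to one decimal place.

density ≈ 4.6 white-tailed deer per ha

N̂ = 444·268/60 = 118992/60 ≈ 1983.2 → 1983
Density = N̂ / area = 1983 / 435 ≈ 4.56 → 4.6 per ha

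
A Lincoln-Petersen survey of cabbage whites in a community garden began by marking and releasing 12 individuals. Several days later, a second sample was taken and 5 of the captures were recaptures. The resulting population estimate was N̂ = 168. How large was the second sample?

From N = M·C/R: C = N·R / M = 168·5 / 12 = 840 / 12 = 70.

C = 70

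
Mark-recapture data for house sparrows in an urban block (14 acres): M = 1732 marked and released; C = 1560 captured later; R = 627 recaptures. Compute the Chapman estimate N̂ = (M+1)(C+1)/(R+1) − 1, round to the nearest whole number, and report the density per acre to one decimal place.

density ≈ 307.6 house sparrows per acre

N̂ = 1733·1561/628 − 1 = 2705213/628 − 1 ≈ 4306.7 → 4307
Density = N̂ / area = 4307 / 14 ≈ 307.64 → 307.6 per acre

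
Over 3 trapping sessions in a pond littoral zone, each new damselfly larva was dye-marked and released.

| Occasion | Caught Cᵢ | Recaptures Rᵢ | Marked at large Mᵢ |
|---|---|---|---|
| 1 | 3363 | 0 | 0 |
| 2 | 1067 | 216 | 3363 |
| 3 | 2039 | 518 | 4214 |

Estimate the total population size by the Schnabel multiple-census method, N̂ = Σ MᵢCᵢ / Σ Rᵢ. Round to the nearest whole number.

N ≈ 16,595

Σ MᵢCᵢ = 0·3363 + 3363·1067 + 4214·2039 = 0 + 3588321 + 8592346 = 12180667
Σ Rᵢ = 0 + 216 + 518 = 734
N̂ = 12180667 / 734 ≈ 16594.9 → 16595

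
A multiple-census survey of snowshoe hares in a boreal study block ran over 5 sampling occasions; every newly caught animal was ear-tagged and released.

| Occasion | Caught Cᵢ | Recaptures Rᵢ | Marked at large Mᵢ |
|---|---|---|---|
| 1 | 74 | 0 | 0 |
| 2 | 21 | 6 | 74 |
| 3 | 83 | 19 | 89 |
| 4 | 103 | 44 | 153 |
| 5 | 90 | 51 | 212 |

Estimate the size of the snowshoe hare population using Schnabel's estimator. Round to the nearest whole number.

Σ MᵢCᵢ = 0·74 + 74·21 + 89·83 + 153·103 + 212·90 = 0 + 1554 + 7387 + 15759 + 19080 = 43780
Σ Rᵢ = 0 + 6 + 19 + 44 + 51 = 120
N̂ = 43780 / 120 ≈ 364.8 → 365

N ≈ 365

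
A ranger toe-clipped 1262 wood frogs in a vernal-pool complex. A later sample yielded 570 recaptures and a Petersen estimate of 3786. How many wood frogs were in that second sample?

C = 1710

From N = M·C/R: C = N·R / M = 3786·570 / 1262 = 2158020 / 1262 = 1710.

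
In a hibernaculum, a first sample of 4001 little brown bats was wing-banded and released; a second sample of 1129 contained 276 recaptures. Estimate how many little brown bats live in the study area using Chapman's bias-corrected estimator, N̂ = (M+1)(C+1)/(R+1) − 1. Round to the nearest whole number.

N ≈ 16,325

N̂ = (4001+1)(1129+1)/(276+1) − 1 = 4002·1130/277 − 1
= 4522260/277 − 1 ≈ 16325.8 − 1 ≈ 16324.8 → 16325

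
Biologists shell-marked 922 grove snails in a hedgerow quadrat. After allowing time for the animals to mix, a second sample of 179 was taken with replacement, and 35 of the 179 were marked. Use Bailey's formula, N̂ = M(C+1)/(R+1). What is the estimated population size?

N̂ = 922·(179+1)/(35+1) = 922·180/36 = 165960/36 = 4610

N = 4610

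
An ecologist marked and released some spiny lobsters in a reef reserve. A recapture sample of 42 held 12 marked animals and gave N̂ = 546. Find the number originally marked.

From N = M·C/R: M = N·R / C = 546·12 / 42 = 6552 / 42 = 156.

M = 156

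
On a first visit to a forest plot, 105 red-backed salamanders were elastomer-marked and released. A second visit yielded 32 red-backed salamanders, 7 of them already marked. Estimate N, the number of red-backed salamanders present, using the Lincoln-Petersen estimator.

The marked fraction in the recapture sample should equal the marked fraction in the population: 7/32 = 105/N.
N = (105 × 32) / 7 = 3360 / 7 = 480

N = 480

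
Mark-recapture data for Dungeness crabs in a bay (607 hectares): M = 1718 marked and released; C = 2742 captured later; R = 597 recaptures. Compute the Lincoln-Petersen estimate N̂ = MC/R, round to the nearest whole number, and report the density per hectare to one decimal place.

density ≈ 13.0 Dungeness crabs per hectare

N̂ = 1718·2742/597 = 4710756/597 ≈ 7890.7 → 7891
Density = N̂ / area = 7891 / 607 = 13.0 per hectare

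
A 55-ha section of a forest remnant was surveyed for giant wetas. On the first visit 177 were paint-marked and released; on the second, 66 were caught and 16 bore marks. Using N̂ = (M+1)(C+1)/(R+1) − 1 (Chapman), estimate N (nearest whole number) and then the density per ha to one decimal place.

density ≈ 12.7 giant wetas per ha

N̂ = 178·67/17 − 1 = 11926/17 − 1 ≈ 700.5 → 701
Density = N̂ / area = 701 / 55 ≈ 12.745 → 12.7 per ha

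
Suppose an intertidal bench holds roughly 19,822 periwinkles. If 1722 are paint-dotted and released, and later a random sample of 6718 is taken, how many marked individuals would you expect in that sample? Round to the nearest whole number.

expected recaptures ≈ 584

Expected recaptures E[R] = M·C / N.
E[R] = 1722 × 6718 / 19822 = 11568396 / 19822 ≈ 583.6 → 584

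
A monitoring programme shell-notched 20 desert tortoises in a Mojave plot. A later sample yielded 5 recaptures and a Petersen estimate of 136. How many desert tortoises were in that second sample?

C = 34

From N = M·C/R: C = N·R / M = 136·5 / 20 = 680 / 20 = 34.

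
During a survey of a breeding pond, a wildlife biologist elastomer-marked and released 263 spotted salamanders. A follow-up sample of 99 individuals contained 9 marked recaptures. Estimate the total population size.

N = 2893

If marked individuals mix randomly, R/C ≈ M/N, giving N ≈ M·C/R.
N = (263 × 99) / 9 = 26037 / 9 = 2893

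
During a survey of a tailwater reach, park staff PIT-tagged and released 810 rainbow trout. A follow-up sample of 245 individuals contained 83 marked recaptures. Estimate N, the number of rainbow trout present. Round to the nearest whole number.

N = (810 × 245) / 83 = 198450 / 83 ≈ 2391.0 → 2391

N ≈ 2391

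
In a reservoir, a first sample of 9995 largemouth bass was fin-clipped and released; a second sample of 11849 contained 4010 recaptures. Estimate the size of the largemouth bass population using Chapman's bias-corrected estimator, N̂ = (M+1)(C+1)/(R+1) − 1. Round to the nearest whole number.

N ≈ 29,531

N̂ = (9995+1)(11849+1)/(4010+1) − 1 = 9996·11850/4011 − 1
= 118452600/4011 − 1 ≈ 29531.9 − 1 ≈ 29530.9 → 29531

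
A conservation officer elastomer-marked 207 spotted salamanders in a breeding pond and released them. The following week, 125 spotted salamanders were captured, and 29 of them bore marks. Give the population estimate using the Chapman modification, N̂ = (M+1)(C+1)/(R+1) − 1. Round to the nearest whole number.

N ≈ 873

N̂ = (207+1)(125+1)/(29+1) − 1 = 208·126/30 − 1
= 26208/30 − 1 ≈ 873.6 − 1 ≈ 872.6 → 873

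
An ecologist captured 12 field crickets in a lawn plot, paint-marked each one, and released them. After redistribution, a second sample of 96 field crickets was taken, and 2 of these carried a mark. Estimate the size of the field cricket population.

N = 576

If marked individuals mix randomly, R/C ≈ M/N, giving N ≈ M·C/R.
N = (12 × 96) / 2 = 1152 / 2 = 576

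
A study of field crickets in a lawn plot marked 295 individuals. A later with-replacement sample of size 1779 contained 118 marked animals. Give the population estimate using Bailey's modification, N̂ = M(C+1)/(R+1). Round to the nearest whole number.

N ≈ 4413

N̂ = 295·(1779+1)/(118+1) = 295·1780/119 = 525100/119 ≈ 4412.6 → 4413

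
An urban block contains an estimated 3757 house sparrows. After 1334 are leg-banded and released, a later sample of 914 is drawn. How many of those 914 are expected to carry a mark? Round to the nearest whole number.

The marked fraction of the population is 1334/3757, so in a sample of 914 expect C·(M/N) marked.
E[R] = 1334 × 914 / 3757 = 1219276 / 3757 ≈ 324.5 → 325

expected recaptures ≈ 325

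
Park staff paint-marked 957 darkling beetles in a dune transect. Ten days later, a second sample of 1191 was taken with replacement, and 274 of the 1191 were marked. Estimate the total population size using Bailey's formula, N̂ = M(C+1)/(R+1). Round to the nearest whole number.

N ≈ 4148

N̂ = 957·(1191+1)/(274+1) = 957·1192/275 = 1140744/275 ≈ 4148.2 → 4148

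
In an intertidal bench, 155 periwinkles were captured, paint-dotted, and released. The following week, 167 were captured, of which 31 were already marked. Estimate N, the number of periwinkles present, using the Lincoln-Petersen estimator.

N = 835

If marked individuals mix randomly, R/C ≈ M/N, giving N ≈ M·C/R.
N = (155 × 167) / 31 = 25885 / 31 = 835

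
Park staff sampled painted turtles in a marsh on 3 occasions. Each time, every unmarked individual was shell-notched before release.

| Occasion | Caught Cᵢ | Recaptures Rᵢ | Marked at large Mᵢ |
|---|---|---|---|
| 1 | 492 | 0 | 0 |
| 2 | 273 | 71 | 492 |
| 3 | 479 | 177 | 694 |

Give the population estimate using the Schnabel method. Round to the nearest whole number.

N ≈ 1882

Σ MᵢCᵢ = 0·492 + 492·273 + 694·479 = 0 + 134316 + 332426 = 466742
Σ Rᵢ = 0 + 71 + 177 = 248
N̂ = 466742 / 248 ≈ 1882.0 → 1882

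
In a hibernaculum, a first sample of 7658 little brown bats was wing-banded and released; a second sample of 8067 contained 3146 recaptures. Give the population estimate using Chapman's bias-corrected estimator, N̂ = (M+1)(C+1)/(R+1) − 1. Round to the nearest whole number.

N ≈ 19,634

N̂ = (7658+1)(8067+1)/(3146+1) − 1 = 7659·8068/3147 − 1
= 61792812/3147 − 1 ≈ 19635.47 − 1 ≈ 19634.47 → 19634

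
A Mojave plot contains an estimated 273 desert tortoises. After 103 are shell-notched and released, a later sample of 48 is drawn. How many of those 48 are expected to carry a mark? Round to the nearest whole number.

expected recaptures ≈ 18

Expected recaptures E[R] = M·C / N.
E[R] = 103 × 48 / 273 = 4944 / 273 ≈ 18.1 → 18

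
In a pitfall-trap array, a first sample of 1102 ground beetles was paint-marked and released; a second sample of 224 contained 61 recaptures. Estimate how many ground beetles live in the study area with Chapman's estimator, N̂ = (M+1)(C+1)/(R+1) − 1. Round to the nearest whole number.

N̂ = (1102+1)(224+1)/(61+1) − 1 = 1103·225/62 − 1
= 248175/62 − 1 ≈ 4002.8 − 1 ≈ 4001.8 → 4002

N ≈ 4002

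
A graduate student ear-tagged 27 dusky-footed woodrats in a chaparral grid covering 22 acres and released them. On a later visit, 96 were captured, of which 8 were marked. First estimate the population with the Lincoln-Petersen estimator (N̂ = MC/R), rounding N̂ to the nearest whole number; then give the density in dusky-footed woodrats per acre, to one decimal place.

density ≈ 14.7 dusky-footed woodrats per acre

N̂ = 27·96/8 = 2592/8 = 324
Density = N̂ / area = 324 / 22 ≈ 14.73 → 14.7 per acre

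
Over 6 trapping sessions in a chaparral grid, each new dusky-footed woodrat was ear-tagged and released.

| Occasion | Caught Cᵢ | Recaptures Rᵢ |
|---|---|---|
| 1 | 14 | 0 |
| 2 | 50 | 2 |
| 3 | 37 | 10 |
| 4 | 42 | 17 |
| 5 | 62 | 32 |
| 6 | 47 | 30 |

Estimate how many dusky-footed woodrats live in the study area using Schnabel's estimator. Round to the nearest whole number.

Marked at large before each occasion: Mᵢ = Σⱼ<ᵢ (Cⱼ − Rⱼ) → M1=0, M2=14, M3=62, M4=89, M5=114, M6=144
Σ MᵢCᵢ = 0·14 + 14·50 + 62·37 + 89·42 + 114·62 + 144·47 = 0 + 700 + 2294 + 3738 + 7068 + 6768 = 20568
Σ Rᵢ = 0 + 2 + 10 + 17 + 32 + 30 = 91
N̂ = 20568 / 91 ≈ 226.0 → 226

N ≈ 226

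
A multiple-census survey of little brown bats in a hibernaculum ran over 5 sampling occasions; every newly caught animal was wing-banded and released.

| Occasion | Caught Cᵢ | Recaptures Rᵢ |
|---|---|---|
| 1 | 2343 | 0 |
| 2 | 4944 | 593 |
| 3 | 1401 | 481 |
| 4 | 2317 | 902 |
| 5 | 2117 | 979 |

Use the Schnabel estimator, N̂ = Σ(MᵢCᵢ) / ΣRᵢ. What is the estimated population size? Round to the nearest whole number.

Marked at large before each occasion: Mᵢ = Σⱼ<ᵢ (Cⱼ − Rⱼ) → M1=0, M2=2343, M3=6694, M4=7614, M5=9029
Σ MᵢCᵢ = 0·2343 + 2343·4944 + 6694·1401 + 7614·2317 + 9029·2117 = 0 + 11583792 + 9378294 + 17641638 + 19114393 = 57718117
Σ Rᵢ = 0 + 593 + 481 + 902 + 979 = 2955
N̂ = 57718117 / 2955 ≈ 19532.4 → 19532

N ≈ 19,532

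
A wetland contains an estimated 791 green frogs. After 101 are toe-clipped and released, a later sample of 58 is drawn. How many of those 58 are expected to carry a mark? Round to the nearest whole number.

expected recaptures ≈ 7

The marked fraction of the population is 101/791, so in a sample of 58 expect C·(M/N) marked.
E[R] = 101 × 58 / 791 = 5858 / 791 ≈ 7.4 → 7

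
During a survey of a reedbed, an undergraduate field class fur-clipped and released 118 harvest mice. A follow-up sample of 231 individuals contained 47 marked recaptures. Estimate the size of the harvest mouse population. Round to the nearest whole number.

N ≈ 580

N = (118 × 231) / 47 = 27258 / 47 ≈ 580.0 → 580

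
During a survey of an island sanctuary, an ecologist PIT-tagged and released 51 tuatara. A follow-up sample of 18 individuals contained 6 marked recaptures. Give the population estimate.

N = 153

Lincoln-Petersen assumes M/N = R/C, so N = M·C / R.
N = (51 × 18) / 6 = 918 / 6 = 153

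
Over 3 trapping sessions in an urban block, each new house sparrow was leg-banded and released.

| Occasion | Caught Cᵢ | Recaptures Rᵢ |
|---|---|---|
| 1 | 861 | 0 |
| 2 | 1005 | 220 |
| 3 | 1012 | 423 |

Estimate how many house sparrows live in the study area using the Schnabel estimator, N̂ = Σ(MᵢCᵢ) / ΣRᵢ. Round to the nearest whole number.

N ≈ 3936

Marked at large before each occasion: Mᵢ = Σⱼ<ᵢ (Cⱼ − Rⱼ) → M1=0, M2=861, M3=1646
Σ MᵢCᵢ = 0·861 + 861·1005 + 1646·1012 = 0 + 865305 + 1665752 = 2531057
Σ Rᵢ = 0 + 220 + 423 = 643
N̂ = 2531057 / 643 ≈ 3936.3 → 3936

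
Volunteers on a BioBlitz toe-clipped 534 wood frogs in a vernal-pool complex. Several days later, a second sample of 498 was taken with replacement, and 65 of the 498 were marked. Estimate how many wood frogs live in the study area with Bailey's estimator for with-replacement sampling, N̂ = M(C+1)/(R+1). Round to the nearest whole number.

N ≈ 4037

N̂ = 534·(498+1)/(65+1) = 534·499/66 = 266466/66 ≈ 4037.4 → 4037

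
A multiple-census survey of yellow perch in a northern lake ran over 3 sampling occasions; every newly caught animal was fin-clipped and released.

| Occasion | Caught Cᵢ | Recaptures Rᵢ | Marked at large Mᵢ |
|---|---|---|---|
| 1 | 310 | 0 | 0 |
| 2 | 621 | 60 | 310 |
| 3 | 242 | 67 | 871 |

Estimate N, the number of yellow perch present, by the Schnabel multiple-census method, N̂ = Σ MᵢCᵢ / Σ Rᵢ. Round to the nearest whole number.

Σ MᵢCᵢ = 0·310 + 310·621 + 871·242 = 0 + 192510 + 210782 = 403292
Σ Rᵢ = 0 + 60 + 67 = 127
N̂ = 403292 / 127 ≈ 3175.5 → 3176

N ≈ 3176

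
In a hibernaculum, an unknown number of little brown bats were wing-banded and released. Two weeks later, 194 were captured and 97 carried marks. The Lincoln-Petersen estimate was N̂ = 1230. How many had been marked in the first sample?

From N = M·C/R: M = N·R / C = 1230·97 / 194 = 119310 / 194 = 615.

M = 615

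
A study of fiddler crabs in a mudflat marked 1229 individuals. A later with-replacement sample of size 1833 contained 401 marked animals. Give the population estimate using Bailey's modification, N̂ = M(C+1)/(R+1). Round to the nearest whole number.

N̂ = 1229·(1833+1)/(401+1) = 1229·1834/402 = 2253986/402 ≈ 5606.9 → 5607

N ≈ 5607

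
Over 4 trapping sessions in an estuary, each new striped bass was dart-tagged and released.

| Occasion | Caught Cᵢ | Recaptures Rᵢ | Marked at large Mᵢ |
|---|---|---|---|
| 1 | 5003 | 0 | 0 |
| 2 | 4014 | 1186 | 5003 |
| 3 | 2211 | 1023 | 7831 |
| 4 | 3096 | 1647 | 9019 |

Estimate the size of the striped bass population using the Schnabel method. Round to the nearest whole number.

N ≈ 16,940

Σ MᵢCᵢ = 0·5003 + 5003·4014 + 7831·2211 + 9019·3096 = 0 + 20082042 + 17314341 + 27922824 = 65319207
Σ Rᵢ = 0 + 1186 + 1023 + 1647 = 3856
N̂ = 65319207 / 3856 ≈ 16939.6 → 16940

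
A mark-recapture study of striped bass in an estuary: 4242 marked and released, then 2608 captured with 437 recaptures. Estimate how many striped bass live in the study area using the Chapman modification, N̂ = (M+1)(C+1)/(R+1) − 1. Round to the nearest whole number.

N ≈ 25,273

N̂ = (4242+1)(2608+1)/(437+1) − 1 = 4243·2609/438 − 1
= 11069987/438 − 1 ≈ 25273.9 − 1 ≈ 25272.9 → 25273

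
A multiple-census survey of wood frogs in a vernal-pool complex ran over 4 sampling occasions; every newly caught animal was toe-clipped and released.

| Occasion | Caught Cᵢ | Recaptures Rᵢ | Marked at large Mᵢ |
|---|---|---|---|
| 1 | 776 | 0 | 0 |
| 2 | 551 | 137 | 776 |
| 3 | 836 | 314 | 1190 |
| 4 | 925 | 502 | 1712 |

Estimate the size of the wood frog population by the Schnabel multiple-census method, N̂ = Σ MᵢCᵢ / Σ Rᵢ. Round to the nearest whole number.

Σ MᵢCᵢ = 0·776 + 776·551 + 1190·836 + 1712·925 = 0 + 427576 + 994840 + 1583600 = 3006016
Σ Rᵢ = 0 + 137 + 314 + 502 = 953
N̂ = 3006016 / 953 ≈ 3154.3 → 3154

N ≈ 3154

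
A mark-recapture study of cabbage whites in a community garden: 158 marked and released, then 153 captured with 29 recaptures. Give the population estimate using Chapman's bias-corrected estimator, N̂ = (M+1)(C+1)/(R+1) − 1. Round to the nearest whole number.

N̂ = (158+1)(153+1)/(29+1) − 1 = 159·154/30 − 1
= 24486/30 − 1 ≈ 816.2 − 1 ≈ 815.2 → 815

N ≈ 815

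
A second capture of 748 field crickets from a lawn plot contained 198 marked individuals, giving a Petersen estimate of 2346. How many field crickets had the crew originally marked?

From N = M·C/R: M = N·R / C = 2346·198 / 748 = 464508 / 748 = 621.

M = 621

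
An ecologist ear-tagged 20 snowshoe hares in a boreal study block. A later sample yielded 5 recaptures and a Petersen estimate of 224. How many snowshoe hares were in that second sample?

C = 56

From N = M·C/R: C = N·R / M = 224·5 / 20 = 1120 / 20 = 56.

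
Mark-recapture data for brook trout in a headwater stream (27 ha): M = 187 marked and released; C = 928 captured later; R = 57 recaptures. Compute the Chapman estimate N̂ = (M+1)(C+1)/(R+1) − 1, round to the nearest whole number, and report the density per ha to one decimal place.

density ≈ 111.5 brook trout per ha

N̂ = 188·929/58 − 1 = 174652/58 − 1 ≈ 3010.2 → 3010
Density = N̂ / area = 3010 / 27 ≈ 111.48 → 111.5 per ha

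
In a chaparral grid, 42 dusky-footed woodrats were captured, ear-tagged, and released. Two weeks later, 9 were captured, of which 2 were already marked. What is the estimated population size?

N = 189

If marked individuals mix randomly, R/C ≈ M/N, giving N ≈ M·C/R.
N = (42 × 9) / 2 = 378 / 2 = 189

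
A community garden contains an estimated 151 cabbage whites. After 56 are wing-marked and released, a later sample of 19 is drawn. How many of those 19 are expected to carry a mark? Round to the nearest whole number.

expected recaptures ≈ 7

Expected recaptures E[R] = M·C / N.
E[R] = 56 × 19 / 151 = 1064 / 151 ≈ 7.0 → 7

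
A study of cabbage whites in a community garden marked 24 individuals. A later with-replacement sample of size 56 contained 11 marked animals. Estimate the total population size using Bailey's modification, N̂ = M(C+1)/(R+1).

N̂ = 24·(56+1)/(11+1) = 24·57/12 = 1368/12 = 114

N = 114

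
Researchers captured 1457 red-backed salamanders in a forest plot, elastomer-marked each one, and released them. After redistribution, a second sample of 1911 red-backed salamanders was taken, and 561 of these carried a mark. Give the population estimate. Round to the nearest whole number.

N = (1457 × 1911) / 561 = 2784327 / 561 ≈ 4963.1 → 4963

N ≈ 4963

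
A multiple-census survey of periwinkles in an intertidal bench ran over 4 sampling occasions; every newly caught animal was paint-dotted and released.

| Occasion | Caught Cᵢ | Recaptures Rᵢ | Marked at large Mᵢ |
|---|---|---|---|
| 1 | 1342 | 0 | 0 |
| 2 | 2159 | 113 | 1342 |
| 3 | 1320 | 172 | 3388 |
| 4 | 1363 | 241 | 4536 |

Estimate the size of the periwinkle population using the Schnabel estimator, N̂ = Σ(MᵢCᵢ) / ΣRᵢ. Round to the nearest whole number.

Σ MᵢCᵢ = 0·1342 + 1342·2159 + 3388·1320 + 4536·1363 = 0 + 2897378 + 4472160 + 6182568 = 13552106
Σ Rᵢ = 0 + 113 + 172 + 241 = 526
N̂ = 13552106 / 526 ≈ 25764.46 → 25764

N ≈ 25,764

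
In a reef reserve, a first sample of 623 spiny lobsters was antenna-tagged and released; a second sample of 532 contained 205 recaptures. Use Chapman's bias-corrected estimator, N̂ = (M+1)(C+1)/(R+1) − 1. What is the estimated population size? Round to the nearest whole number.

N̂ = (623+1)(532+1)/(205+1) − 1 = 624·533/206 − 1
= 332592/206 − 1 ≈ 1614.5 − 1 ≈ 1613.5 → 1614

N ≈ 1614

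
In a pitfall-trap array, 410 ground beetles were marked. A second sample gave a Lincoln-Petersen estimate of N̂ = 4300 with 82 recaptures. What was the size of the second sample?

C = 860

From N = M·C/R: C = N·R / M = 4300·82 / 410 = 352600 / 410 = 860.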